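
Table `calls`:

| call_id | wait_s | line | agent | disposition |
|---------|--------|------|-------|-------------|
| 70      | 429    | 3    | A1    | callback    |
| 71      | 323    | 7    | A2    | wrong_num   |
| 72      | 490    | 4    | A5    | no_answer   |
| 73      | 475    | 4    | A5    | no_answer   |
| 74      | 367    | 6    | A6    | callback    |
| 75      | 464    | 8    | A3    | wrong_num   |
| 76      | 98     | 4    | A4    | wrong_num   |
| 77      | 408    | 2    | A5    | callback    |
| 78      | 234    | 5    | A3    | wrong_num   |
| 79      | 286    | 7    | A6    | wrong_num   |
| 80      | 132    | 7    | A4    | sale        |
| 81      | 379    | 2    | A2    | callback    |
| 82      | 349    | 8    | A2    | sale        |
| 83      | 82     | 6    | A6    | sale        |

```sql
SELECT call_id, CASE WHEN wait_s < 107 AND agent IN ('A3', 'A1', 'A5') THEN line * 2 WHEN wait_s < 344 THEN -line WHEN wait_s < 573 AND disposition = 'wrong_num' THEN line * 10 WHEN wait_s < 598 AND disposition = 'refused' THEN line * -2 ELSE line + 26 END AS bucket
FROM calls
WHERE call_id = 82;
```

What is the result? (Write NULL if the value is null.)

call_id = 82: wait_s=349, line=8, agent=A2, disposition=sale.
wait_s < 107 AND agent IN ('A3', 'A1', 'A5') → false
wait_s < 344 → false
wait_s < 573 AND disposition = 'wrong_num' → false
wait_s < 598 AND disposition = 'refused' → false
No prior WHEN matched → ELSE → 34

34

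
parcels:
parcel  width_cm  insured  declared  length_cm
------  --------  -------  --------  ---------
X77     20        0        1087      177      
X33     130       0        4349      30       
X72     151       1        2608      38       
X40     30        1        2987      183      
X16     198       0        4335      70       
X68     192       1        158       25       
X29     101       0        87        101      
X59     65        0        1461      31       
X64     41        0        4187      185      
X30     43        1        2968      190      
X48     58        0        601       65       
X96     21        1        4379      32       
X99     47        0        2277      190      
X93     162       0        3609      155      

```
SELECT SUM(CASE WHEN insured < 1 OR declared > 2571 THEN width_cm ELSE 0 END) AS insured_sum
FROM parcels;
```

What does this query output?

parcel=X77: ✓ → 20
parcel=X33: ✓ → 130
parcel=X72: ✓ → 151
parcel=X40: ✓ → 30
parcel=X16: ✓ → 198
parcel=X68: ✗
parcel=X29: ✓ → 101
parcel=X59: ✓ → 65
parcel=X64: ✓ → 41
parcel=X30: ✓ → 43
parcel=X48: ✓ → 58
parcel=X96: ✓ → 21
parcel=X99: ✓ → 47
parcel=X93: ✓ → 162
insured_sum = 20 + 130 + 151 + 30 + 198 + 101 + 65 + 41 + 43 + 58 + 21 + 47 + 162 = 1067

1067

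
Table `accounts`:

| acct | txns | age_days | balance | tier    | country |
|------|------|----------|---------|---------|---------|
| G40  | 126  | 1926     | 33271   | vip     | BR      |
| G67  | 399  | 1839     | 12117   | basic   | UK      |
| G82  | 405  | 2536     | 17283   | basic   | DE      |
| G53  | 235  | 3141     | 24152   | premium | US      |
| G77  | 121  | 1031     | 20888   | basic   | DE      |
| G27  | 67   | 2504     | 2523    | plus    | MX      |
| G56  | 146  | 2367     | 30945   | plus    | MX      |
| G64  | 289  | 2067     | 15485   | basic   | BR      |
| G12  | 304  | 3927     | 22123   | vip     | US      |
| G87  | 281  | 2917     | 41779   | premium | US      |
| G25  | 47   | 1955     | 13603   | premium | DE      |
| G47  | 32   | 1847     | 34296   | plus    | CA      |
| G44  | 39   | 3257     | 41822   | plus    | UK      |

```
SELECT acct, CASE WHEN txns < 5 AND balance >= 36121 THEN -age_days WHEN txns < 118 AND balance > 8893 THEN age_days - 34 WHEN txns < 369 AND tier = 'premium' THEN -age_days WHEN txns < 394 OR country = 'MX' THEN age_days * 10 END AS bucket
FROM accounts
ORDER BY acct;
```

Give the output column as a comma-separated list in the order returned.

acct=G12: txns < 394 OR country = 'MX' → 39270
acct=G25: txns < 118 AND balance > 8893 → 1921
acct=G27: txns < 394 OR country = 'MX' → 25040
acct=G40: txns < 394 OR country = 'MX' → 19260
acct=G44: txns < 118 AND balance > 8893 → 3223
acct=G47: txns < 118 AND balance > 8893 → 1813
acct=G53: txns < 369 AND tier = 'premium' → -3141
acct=G56: txns < 394 OR country = 'MX' → 23670
acct=G64: txns < 394 OR country = 'MX' → 20670
acct=G67: (no match → NULL) → NULL
acct=G77: txns < 394 OR country = 'MX' → 10310
acct=G82: (no match → NULL) → NULL
acct=G87: txns < 369 AND tier = 'premium' → -2917

39270, 1921, 25040, 19260, 3223, 1813, -3141, 23670, 20670, NULL, 10310, NULL, -2917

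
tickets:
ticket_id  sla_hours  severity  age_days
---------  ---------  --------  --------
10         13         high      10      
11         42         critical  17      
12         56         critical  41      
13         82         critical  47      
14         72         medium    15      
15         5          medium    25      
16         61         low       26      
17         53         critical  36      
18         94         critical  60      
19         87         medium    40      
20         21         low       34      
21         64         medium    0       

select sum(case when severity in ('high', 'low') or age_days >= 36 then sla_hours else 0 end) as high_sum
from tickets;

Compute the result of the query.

467

ticket_id=10: ✓ → 13
ticket_id=11: ✗
ticket_id=12: ✓ → 56
ticket_id=13: ✓ → 82
ticket_id=14: ✗
ticket_id=15: ✗
ticket_id=16: ✓ → 61
ticket_id=17: ✓ → 53
ticket_id=18: ✓ → 94
ticket_id=19: ✓ → 87
ticket_id=20: ✓ → 21
ticket_id=21: ✗
high_sum = 13 + 56 + 82 + 61 + 53 + 94 + 87 + 21 = 467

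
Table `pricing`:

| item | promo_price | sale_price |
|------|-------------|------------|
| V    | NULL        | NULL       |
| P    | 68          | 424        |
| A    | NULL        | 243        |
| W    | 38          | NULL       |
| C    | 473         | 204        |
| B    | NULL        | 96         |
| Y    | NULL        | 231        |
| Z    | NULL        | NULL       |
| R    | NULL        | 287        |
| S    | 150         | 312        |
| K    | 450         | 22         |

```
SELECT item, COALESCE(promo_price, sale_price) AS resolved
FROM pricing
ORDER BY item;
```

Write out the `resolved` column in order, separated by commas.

243, 96, 473, 450, 68, 287, 150, NULL, 38, 231, NULL

item=A: promo_price=NULL, sale_price=243 → 243
item=B: promo_price=NULL, sale_price=96 → 96
item=C: promo_price=473 → 473
item=K: promo_price=450 → 450
item=P: promo_price=68 → 68
item=R: promo_price=NULL, sale_price=287 → 287
item=S: promo_price=150 → 150
item=V: promo_price=NULL, sale_price=NULL (all NULL) → NULL
item=W: promo_price=38 → 38
item=Y: promo_price=NULL, sale_price=231 → 231
item=Z: promo_price=NULL, sale_price=NULL (all NULL) → NULL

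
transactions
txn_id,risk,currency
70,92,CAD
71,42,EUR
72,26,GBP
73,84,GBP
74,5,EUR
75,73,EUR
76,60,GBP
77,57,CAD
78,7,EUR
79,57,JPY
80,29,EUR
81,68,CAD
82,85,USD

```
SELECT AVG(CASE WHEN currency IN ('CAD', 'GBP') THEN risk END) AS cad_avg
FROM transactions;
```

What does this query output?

64.5

txn_id=70: ✓ → 92
txn_id=71: ✗
txn_id=72: ✓ → 26
txn_id=73: ✓ → 84
txn_id=74: ✗
txn_id=75: ✗
txn_id=76: ✓ → 60
txn_id=77: ✓ → 57
txn_id=78: ✗
txn_id=79: ✗
txn_id=80: ✗
txn_id=81: ✓ → 68
txn_id=82: ✗
cad_avg = (92 + 26 + 84 + 60 + 57 + 68) / 6 = 64.5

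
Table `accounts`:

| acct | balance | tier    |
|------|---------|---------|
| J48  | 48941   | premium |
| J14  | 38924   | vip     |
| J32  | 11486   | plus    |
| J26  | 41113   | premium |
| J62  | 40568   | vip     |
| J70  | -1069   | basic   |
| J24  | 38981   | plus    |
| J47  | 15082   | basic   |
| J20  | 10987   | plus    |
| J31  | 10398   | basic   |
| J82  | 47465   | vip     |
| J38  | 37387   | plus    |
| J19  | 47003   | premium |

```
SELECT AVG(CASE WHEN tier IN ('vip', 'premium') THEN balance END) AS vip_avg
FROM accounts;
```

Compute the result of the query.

acct=J48: ✓ → 48941
acct=J14: ✓ → 38924
acct=J32: ✗
acct=J26: ✓ → 41113
acct=J62: ✓ → 40568
acct=J70: ✗
acct=J24: ✗
acct=J47: ✗
acct=J20: ✗
acct=J31: ✗
acct=J82: ✓ → 47465
acct=J38: ✗
acct=J19: ✓ → 47003
vip_avg = (48941 + 38924 + 41113 + 40568 + 47465 + 47003) / 6 = 44002.3333333333

44002.3333333333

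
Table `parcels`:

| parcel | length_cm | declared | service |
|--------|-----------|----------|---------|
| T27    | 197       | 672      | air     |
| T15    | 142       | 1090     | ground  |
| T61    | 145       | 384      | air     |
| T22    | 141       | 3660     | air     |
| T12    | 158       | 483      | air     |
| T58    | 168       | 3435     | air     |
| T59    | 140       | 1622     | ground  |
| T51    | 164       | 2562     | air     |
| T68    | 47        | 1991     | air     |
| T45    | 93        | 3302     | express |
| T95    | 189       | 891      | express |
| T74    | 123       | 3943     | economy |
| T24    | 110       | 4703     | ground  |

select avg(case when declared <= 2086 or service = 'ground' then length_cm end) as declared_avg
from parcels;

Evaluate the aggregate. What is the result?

parcel=T27: ✓ → 197
parcel=T15: ✓ → 142
parcel=T61: ✓ → 145
parcel=T22: ✗
parcel=T12: ✓ → 158
parcel=T58: ✗
parcel=T59: ✓ → 140
parcel=T51: ✗
parcel=T68: ✓ → 47
parcel=T45: ✗
parcel=T95: ✓ → 189
parcel=T74: ✗
parcel=T24: ✓ → 110
declared_avg = (197 + 142 + 145 + 158 + 140 + 47 + 189 + 110) / 8 = 141

141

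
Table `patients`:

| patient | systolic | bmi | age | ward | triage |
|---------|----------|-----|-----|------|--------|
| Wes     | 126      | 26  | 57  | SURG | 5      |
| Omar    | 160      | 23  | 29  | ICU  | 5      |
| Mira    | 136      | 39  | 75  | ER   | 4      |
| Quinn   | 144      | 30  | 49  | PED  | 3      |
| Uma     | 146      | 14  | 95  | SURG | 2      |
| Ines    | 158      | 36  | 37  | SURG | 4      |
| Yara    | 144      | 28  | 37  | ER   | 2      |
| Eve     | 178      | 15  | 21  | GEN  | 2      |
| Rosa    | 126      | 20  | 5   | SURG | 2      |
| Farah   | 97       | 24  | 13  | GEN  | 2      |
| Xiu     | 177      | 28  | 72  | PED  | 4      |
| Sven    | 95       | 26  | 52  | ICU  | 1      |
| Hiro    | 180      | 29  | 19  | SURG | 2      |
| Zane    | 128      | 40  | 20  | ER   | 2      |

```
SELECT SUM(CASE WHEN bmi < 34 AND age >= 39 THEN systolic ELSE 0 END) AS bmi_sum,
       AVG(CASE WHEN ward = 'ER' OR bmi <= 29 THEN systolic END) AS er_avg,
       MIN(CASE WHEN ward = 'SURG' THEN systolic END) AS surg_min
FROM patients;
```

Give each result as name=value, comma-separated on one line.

[bmi_sum: bmi < 34 AND age >= 39]
patient=Wes: ✓ → 126
patient=Omar: ✗
patient=Mira: ✗
patient=Quinn: ✓ → 144
patient=Uma: ✓ → 146
patient=Ines: ✗
patient=Yara: ✗
patient=Eve: ✗
patient=Rosa: ✗
patient=Farah: ✗
patient=Xiu: ✓ → 177
patient=Sven: ✓ → 95
patient=Hiro: ✗
patient=Zane: ✗
bmi_sum = 126 + 144 + 146 + 177 + 95 = 688
—
[er_avg: ward = 'ER' OR bmi <= 29]
patient=Wes: ✓ → 126
patient=Omar: ✓ → 160
patient=Mira: ✓ → 136
patient=Quinn: ✗
patient=Uma: ✓ → 146
patient=Ines: ✗
patient=Yara: ✓ → 144
patient=Eve: ✓ → 178
patient=Rosa: ✓ → 126
patient=Farah: ✓ → 97
patient=Xiu: ✓ → 177
patient=Sven: ✓ → 95
patient=Hiro: ✓ → 180
patient=Zane: ✓ → 128
er_avg = (126 + 160 + 136 + 146 + 144 + 178 + 126 + 97 + 177 + 95 + 180 + 128) / 12 = 141.0833333333
—
[surg_min: ward = 'SURG']
patient=Wes: ✓ → 126
patient=Omar: ✗
patient=Mira: ✗
patient=Quinn: ✗
patient=Uma: ✓ → 146
patient=Ines: ✓ → 158
patient=Yara: ✗
patient=Eve: ✗
patient=Rosa: ✓ → 126
patient=Farah: ✗
patient=Xiu: ✗
patient=Sven: ✗
patient=Hiro: ✓ → 180
patient=Zane: ✗
surg_min = MIN(126, 146, 158, 126, 180) = 126

bmi_sum=688, er_avg=141.0833333333, surg_min=126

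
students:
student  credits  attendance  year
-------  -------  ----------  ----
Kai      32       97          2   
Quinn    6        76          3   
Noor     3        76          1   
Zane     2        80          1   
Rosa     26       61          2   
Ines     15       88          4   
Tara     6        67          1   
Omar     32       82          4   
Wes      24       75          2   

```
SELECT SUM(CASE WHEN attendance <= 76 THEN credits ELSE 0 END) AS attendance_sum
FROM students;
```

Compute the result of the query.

65

student=Kai: ✗
student=Quinn: ✓ → 6
student=Noor: ✓ → 3
student=Zane: ✗
student=Rosa: ✓ → 26
student=Ines: ✗
student=Tara: ✓ → 6
student=Omar: ✗
student=Wes: ✓ → 24
attendance_sum = 6 + 3 + 26 + 6 + 24 = 65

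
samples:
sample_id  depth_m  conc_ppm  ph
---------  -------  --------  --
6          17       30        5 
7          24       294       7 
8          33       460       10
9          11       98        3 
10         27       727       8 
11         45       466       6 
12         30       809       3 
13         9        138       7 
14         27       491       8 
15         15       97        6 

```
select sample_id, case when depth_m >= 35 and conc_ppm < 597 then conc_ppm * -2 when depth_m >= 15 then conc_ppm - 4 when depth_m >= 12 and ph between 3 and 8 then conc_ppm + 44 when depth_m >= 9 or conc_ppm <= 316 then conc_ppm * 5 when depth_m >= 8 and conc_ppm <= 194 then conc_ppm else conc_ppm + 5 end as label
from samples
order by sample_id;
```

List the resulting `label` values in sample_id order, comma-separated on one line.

sample_id=6: depth_m >= 15 → 26
sample_id=7: depth_m >= 15 → 290
sample_id=8: depth_m >= 15 → 456
sample_id=9: depth_m >= 9 or conc_ppm <= 316 → 490
sample_id=10: depth_m >= 15 → 723
sample_id=11: depth_m >= 35 and conc_ppm < 597 → -932
sample_id=12: depth_m >= 15 → 805
sample_id=13: depth_m >= 9 or conc_ppm <= 316 → 690
sample_id=14: depth_m >= 15 → 487
sample_id=15: depth_m >= 15 → 93

26, 290, 456, 490, 723, -932, 805, 690, 487, 93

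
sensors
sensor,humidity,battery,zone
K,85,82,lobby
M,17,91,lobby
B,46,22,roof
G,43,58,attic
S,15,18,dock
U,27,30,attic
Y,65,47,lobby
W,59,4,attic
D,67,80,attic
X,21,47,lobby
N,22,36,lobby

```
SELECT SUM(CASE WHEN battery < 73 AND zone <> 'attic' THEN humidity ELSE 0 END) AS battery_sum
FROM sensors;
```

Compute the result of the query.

sensor=K: ✗
sensor=M: ✗
sensor=B: ✓ → 46
sensor=G: ✗
sensor=S: ✓ → 15
sensor=U: ✗
sensor=Y: ✓ → 65
sensor=W: ✗
sensor=D: ✗
sensor=X: ✓ → 21
sensor=N: ✓ → 22
battery_sum = 46 + 15 + 65 + 21 + 22 = 169

169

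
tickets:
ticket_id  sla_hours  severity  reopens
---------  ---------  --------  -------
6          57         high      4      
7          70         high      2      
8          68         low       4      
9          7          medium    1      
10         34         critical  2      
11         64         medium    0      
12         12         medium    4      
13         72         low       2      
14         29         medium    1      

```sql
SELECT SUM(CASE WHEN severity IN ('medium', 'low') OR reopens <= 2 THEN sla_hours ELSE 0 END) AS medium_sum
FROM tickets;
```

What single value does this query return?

ticket_id=6: ✗
ticket_id=7: ✓ → 70
ticket_id=8: ✓ → 68
ticket_id=9: ✓ → 7
ticket_id=10: ✓ → 34
ticket_id=11: ✓ → 64
ticket_id=12: ✓ → 12
ticket_id=13: ✓ → 72
ticket_id=14: ✓ → 29
medium_sum = 70 + 68 + 7 + 34 + 64 + 12 + 72 + 29 = 356

356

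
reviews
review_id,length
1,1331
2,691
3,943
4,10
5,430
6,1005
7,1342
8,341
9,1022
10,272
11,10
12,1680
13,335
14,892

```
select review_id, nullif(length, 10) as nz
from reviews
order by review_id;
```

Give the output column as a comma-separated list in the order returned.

review_id=1: length=1331 vs 10: differ → 1331
review_id=2: length=691 vs 10: differ → 691
review_id=3: length=943 vs 10: differ → 943
review_id=4: length=10 vs 10: equal → NULL
review_id=5: length=430 vs 10: differ → 430
review_id=6: length=1005 vs 10: differ → 1005
review_id=7: length=1342 vs 10: differ → 1342
review_id=8: length=341 vs 10: differ → 341
review_id=9: length=1022 vs 10: differ → 1022
review_id=10: length=272 vs 10: differ → 272
review_id=11: length=10 vs 10: equal → NULL
review_id=12: length=1680 vs 10: differ → 1680
review_id=13: length=335 vs 10: differ → 335
review_id=14: length=892 vs 10: differ → 892

1331, 691, 943, NULL, 430, 1005, 1342, 341, 1022, 272, NULL, 1680, 335, 892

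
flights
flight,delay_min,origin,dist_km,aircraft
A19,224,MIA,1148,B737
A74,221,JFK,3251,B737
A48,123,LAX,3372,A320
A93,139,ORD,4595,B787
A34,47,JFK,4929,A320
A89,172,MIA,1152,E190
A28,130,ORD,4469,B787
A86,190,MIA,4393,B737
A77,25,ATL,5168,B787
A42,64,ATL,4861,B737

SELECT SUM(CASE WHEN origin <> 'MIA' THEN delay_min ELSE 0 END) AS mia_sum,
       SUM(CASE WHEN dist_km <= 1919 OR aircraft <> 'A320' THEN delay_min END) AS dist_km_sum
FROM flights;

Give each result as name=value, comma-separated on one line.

[mia_sum: origin <> 'MIA']
flight=A19: ✗
flight=A74: ✓ → 221
flight=A48: ✓ → 123
flight=A93: ✓ → 139
flight=A34: ✓ → 47
flight=A89: ✗
flight=A28: ✓ → 130
flight=A86: ✗
flight=A77: ✓ → 25
flight=A42: ✓ → 64
mia_sum = 221 + 123 + 139 + 47 + 130 + 25 + 64 = 749
—
[dist_km_sum: dist_km <= 1919 OR aircraft <> 'A320']
flight=A19: ✓ → 224
flight=A74: ✓ → 221
flight=A48: ✗
flight=A93: ✓ → 139
flight=A34: ✗
flight=A89: ✓ → 172
flight=A28: ✓ → 130
flight=A86: ✓ → 190
flight=A77: ✓ → 25
flight=A42: ✓ → 64
dist_km_sum = 224 + 221 + 139 + 172 + 130 + 190 + 25 + 64 = 1165

mia_sum=749, dist_km_sum=1165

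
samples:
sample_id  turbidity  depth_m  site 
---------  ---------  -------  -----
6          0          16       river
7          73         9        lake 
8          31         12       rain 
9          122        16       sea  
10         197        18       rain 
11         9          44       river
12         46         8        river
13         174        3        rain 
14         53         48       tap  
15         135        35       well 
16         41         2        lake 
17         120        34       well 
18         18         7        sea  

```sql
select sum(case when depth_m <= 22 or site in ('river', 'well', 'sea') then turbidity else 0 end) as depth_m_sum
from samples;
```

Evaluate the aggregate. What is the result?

966

sample_id=6: ✓ → 0
sample_id=7: ✓ → 73
sample_id=8: ✓ → 31
sample_id=9: ✓ → 122
sample_id=10: ✓ → 197
sample_id=11: ✓ → 9
sample_id=12: ✓ → 46
sample_id=13: ✓ → 174
sample_id=14: ✗
sample_id=15: ✓ → 135
sample_id=16: ✓ → 41
sample_id=17: ✓ → 120
sample_id=18: ✓ → 18
depth_m_sum = 73 + 31 + 122 + 197 + 9 + 46 + 174 + 135 + 41 + 120 + 18 = 966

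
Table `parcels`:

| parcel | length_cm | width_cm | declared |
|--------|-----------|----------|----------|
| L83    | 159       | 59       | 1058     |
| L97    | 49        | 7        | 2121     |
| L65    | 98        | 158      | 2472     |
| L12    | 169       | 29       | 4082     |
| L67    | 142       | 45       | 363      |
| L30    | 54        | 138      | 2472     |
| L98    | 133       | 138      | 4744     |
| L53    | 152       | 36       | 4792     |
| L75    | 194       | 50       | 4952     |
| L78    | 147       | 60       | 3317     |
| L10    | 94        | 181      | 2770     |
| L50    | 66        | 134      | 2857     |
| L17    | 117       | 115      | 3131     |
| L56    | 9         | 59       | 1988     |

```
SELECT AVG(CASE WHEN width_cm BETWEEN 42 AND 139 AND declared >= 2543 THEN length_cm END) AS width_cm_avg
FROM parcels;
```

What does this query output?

131.4

parcel=L83: ✗
parcel=L97: ✗
parcel=L65: ✗
parcel=L12: ✗
parcel=L67: ✗
parcel=L30: ✗
parcel=L98: ✓ → 133
parcel=L53: ✗
parcel=L75: ✓ → 194
parcel=L78: ✓ → 147
parcel=L10: ✗
parcel=L50: ✓ → 66
parcel=L17: ✓ → 117
parcel=L56: ✗
width_cm_avg = (133 + 194 + 147 + 66 + 117) / 5 = 131.4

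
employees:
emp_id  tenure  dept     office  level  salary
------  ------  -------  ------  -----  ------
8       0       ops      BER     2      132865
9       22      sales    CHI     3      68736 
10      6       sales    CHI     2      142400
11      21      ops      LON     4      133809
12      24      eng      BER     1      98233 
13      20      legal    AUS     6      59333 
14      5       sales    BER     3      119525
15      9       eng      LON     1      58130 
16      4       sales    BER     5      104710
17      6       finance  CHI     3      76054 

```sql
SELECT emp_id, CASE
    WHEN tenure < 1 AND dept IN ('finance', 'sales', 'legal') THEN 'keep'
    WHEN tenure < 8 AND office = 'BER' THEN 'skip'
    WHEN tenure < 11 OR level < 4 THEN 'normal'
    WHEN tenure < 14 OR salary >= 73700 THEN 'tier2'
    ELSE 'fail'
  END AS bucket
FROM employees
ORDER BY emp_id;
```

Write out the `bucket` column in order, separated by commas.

skip, normal, normal, tier2, normal, fail, skip, normal, skip, normal

emp_id=8: tenure < 8 AND office = 'BER' → skip
emp_id=9: tenure < 11 OR level < 4 → normal
emp_id=10: tenure < 11 OR level < 4 → normal
emp_id=11: tenure < 14 OR salary >= 73700 → tier2
emp_id=12: tenure < 11 OR level < 4 → normal
emp_id=13: ELSE → fail
emp_id=14: tenure < 8 AND office = 'BER' → skip
emp_id=15: tenure < 11 OR level < 4 → normal
emp_id=16: tenure < 8 AND office = 'BER' → skip
emp_id=17: tenure < 11 OR level < 4 → normal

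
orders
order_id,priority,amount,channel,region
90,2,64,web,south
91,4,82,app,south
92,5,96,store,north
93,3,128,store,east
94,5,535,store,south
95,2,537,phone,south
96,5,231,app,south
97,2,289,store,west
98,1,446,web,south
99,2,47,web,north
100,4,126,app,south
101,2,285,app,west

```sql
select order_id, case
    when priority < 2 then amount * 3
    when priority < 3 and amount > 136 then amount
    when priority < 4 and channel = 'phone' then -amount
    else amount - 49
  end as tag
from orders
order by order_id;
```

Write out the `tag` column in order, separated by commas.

15, 33, 47, 79, 486, 537, 182, 289, 1338, -2, 77, 285

order_id=90: ELSE → 15
order_id=91: ELSE → 33
order_id=92: ELSE → 47
order_id=93: ELSE → 79
order_id=94: ELSE → 486
order_id=95: priority < 3 and amount > 136 → 537
order_id=96: ELSE → 182
order_id=97: priority < 3 and amount > 136 → 289
order_id=98: priority < 2 → 1338
order_id=99: ELSE → -2
order_id=100: ELSE → 77
order_id=101: priority < 3 and amount > 136 → 285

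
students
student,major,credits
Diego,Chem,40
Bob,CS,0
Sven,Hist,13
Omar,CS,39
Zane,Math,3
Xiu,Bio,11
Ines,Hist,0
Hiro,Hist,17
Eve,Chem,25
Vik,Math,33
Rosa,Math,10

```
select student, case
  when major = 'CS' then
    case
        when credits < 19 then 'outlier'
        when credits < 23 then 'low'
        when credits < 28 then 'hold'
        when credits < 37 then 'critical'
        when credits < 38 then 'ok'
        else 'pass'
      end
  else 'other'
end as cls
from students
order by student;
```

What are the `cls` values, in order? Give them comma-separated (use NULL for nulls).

student=Bob: major='CS' → inner[credits < 19] → outlier
student=Diego: major='Chem' → outer ELSE → other
student=Eve: major='Chem' → outer ELSE → other
student=Hiro: major='Hist' → outer ELSE → other
student=Ines: major='Hist' → outer ELSE → other
student=Omar: major='CS' → inner[ELSE] → pass
student=Rosa: major='Math' → outer ELSE → other
student=Sven: major='Hist' → outer ELSE → other
student=Vik: major='Math' → outer ELSE → other
student=Xiu: major='Bio' → outer ELSE → other
student=Zane: major='Math' → outer ELSE → other

outlier, other, other, other, other, pass, other, other, other, other, other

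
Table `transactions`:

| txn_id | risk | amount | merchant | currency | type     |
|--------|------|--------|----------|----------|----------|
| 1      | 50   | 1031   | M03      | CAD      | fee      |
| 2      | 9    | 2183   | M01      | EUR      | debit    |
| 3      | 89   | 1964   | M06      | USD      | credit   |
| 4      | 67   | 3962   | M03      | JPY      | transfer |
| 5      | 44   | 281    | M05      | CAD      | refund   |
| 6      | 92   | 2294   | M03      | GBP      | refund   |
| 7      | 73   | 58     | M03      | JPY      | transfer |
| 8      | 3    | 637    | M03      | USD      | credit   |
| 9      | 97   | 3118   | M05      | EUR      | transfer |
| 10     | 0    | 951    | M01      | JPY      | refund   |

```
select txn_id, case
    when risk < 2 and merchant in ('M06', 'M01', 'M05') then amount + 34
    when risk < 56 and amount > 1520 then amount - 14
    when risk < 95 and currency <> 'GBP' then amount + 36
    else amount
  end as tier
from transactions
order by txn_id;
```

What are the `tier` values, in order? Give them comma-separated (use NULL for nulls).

txn_id=1: risk < 95 and currency <> 'GBP' → 1067
txn_id=2: risk < 56 and amount > 1520 → 2169
txn_id=3: risk < 95 and currency <> 'GBP' → 2000
txn_id=4: risk < 95 and currency <> 'GBP' → 3998
txn_id=5: risk < 95 and currency <> 'GBP' → 317
txn_id=6: ELSE → 2294
txn_id=7: risk < 95 and currency <> 'GBP' → 94
txn_id=8: risk < 95 and currency <> 'GBP' → 673
txn_id=9: ELSE → 3118
txn_id=10: risk < 2 and merchant in ('M06', 'M01', 'M05') → 985

1067, 2169, 2000, 3998, 317, 2294, 94, 673, 3118, 985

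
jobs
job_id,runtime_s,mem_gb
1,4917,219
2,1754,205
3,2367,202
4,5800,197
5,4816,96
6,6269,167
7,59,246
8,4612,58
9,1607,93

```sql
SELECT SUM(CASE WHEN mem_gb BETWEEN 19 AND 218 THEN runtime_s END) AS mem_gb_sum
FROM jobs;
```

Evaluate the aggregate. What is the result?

job_id=1: ✗
job_id=2: ✓ → 1754
job_id=3: ✓ → 2367
job_id=4: ✓ → 5800
job_id=5: ✓ → 4816
job_id=6: ✓ → 6269
job_id=7: ✗
job_id=8: ✓ → 4612
job_id=9: ✓ → 1607
mem_gb_sum = 1754 + 2367 + 5800 + 4816 + 6269 + 4612 + 1607 = 27225

27225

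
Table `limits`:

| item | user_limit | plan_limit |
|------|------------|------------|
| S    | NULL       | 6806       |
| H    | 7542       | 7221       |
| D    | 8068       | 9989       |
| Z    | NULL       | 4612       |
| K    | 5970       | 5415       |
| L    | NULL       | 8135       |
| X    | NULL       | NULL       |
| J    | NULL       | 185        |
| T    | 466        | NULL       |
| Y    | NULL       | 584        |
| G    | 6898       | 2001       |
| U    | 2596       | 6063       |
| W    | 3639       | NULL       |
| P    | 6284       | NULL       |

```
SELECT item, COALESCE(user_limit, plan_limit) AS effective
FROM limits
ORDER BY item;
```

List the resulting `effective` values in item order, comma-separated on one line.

item=D: user_limit=8068 → 8068
item=G: user_limit=6898 → 6898
item=H: user_limit=7542 → 7542
item=J: user_limit=NULL, plan_limit=185 → 185
item=K: user_limit=5970 → 5970
item=L: user_limit=NULL, plan_limit=8135 → 8135
item=P: user_limit=6284 → 6284
item=S: user_limit=NULL, plan_limit=6806 → 6806
item=T: user_limit=466 → 466
item=U: user_limit=2596 → 2596
item=W: user_limit=3639 → 3639
item=X: user_limit=NULL, plan_limit=NULL (all NULL) → NULL
item=Y: user_limit=NULL, plan_limit=584 → 584
item=Z: user_limit=NULL, plan_limit=4612 → 4612

8068, 6898, 7542, 185, 5970, 8135, 6284, 6806, 466, 2596, 3639, NULL, 584, 4612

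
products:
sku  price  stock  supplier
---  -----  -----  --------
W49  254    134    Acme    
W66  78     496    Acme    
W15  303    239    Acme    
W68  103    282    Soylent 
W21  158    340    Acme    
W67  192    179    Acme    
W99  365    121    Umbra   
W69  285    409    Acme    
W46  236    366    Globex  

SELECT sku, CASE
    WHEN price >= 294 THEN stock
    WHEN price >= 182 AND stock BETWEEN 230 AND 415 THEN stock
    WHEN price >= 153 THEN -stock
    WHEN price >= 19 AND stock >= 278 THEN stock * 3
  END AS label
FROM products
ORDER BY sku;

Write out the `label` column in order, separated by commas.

sku=W15: price >= 294 → 239
sku=W21: price >= 153 → -340
sku=W46: price >= 182 AND stock BETWEEN 230 AND 415 → 366
sku=W49: price >= 153 → -134
sku=W66: price >= 19 AND stock >= 278 → 1488
sku=W67: price >= 153 → -179
sku=W68: price >= 19 AND stock >= 278 → 846
sku=W69: price >= 182 AND stock BETWEEN 230 AND 415 → 409
sku=W99: price >= 294 → 121

239, -340, 366, -134, 1488, -179, 846, 409, 121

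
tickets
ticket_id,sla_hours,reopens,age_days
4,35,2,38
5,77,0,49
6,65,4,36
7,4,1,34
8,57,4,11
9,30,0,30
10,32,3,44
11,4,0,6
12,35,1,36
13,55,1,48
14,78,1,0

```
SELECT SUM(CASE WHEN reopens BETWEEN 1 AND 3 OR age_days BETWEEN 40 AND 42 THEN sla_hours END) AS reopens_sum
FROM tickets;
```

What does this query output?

239

ticket_id=4: ✓ → 35
ticket_id=5: ✗
ticket_id=6: ✗
ticket_id=7: ✓ → 4
ticket_id=8: ✗
ticket_id=9: ✗
ticket_id=10: ✓ → 32
ticket_id=11: ✗
ticket_id=12: ✓ → 35
ticket_id=13: ✓ → 55
ticket_id=14: ✓ → 78
reopens_sum = 35 + 4 + 32 + 35 + 55 + 78 = 239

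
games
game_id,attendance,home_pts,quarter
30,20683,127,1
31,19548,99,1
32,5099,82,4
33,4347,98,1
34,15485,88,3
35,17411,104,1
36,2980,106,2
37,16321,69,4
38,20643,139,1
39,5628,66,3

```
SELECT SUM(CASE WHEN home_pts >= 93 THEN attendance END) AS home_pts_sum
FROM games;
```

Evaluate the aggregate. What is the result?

85612

game_id=30: ✓ → 20683
game_id=31: ✓ → 19548
game_id=32: ✗
game_id=33: ✓ → 4347
game_id=34: ✗
game_id=35: ✓ → 17411
game_id=36: ✓ → 2980
game_id=37: ✗
game_id=38: ✓ → 20643
game_id=39: ✗
home_pts_sum = 20683 + 19548 + 4347 + 17411 + 2980 + 20643 = 85612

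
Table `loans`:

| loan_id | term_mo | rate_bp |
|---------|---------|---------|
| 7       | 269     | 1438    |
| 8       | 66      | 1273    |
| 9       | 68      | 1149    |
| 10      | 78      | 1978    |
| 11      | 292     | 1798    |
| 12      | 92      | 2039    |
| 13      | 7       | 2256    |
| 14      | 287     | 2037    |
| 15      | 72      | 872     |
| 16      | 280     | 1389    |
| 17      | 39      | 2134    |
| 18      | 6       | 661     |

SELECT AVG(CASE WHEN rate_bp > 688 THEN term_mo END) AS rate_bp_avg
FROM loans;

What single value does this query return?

140.9090909091

loan_id=7: ✓ → 269
loan_id=8: ✓ → 66
loan_id=9: ✓ → 68
loan_id=10: ✓ → 78
loan_id=11: ✓ → 292
loan_id=12: ✓ → 92
loan_id=13: ✓ → 7
loan_id=14: ✓ → 287
loan_id=15: ✓ → 72
loan_id=16: ✓ → 280
loan_id=17: ✓ → 39
loan_id=18: ✗
rate_bp_avg = (269 + 66 + 68 + 78 + 292 + 92 + 7 + 287 + 72 + 280 + 39) / 11 = 140.9090909091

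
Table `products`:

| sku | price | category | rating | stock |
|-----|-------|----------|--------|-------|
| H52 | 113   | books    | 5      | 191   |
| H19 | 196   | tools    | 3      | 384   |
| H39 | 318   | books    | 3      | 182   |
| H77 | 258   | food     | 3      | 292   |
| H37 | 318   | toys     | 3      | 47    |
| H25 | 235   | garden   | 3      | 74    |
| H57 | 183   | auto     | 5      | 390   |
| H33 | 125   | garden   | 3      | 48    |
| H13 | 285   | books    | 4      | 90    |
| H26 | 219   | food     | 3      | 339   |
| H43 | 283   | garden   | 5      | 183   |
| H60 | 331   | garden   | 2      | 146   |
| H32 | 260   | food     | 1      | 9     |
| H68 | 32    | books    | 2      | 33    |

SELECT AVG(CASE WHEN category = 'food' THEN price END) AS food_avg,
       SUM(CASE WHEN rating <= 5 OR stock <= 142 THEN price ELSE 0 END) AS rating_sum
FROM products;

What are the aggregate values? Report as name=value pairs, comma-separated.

food_avg=245.6666666667, rating_sum=3156

[food_avg: category = 'food']
sku=H52: ✗
sku=H19: ✗
sku=H39: ✗
sku=H77: ✓ → 258
sku=H37: ✗
sku=H25: ✗
sku=H57: ✗
sku=H33: ✗
sku=H13: ✗
sku=H26: ✓ → 219
sku=H43: ✗
sku=H60: ✗
sku=H32: ✓ → 260
sku=H68: ✗
food_avg = (258 + 219 + 260) / 3 = 245.6666666667
—
[rating_sum: rating <= 5 OR stock <= 142]
sku=H52: ✓ → 113
sku=H19: ✓ → 196
sku=H39: ✓ → 318
sku=H77: ✓ → 258
sku=H37: ✓ → 318
sku=H25: ✓ → 235
sku=H57: ✓ → 183
sku=H33: ✓ → 125
sku=H13: ✓ → 285
sku=H26: ✓ → 219
sku=H43: ✓ → 283
sku=H60: ✓ → 331
sku=H32: ✓ → 260
sku=H68: ✓ → 32
rating_sum = 113 + 196 + 318 + 258 + 318 + 235 + 183 + 125 + 285 + 219 + 283 + 331 + 260 + 32 = 3156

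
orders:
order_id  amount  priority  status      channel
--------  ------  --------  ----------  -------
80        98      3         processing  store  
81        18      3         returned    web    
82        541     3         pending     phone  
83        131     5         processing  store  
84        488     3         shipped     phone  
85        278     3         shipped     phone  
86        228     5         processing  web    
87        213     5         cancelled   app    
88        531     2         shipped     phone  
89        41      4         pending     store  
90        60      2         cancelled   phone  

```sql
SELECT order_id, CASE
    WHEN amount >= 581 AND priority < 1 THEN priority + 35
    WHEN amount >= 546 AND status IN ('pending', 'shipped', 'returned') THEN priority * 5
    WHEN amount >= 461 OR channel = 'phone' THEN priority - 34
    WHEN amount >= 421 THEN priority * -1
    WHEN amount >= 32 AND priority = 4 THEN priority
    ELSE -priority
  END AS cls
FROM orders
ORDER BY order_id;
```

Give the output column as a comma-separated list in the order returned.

order_id=80: ELSE → -3
order_id=81: ELSE → -3
order_id=82: amount >= 461 OR channel = 'phone' → -31
order_id=83: ELSE → -5
order_id=84: amount >= 461 OR channel = 'phone' → -31
order_id=85: amount >= 461 OR channel = 'phone' → -31
order_id=86: ELSE → -5
order_id=87: ELSE → -5
order_id=88: amount >= 461 OR channel = 'phone' → -32
order_id=89: amount >= 32 AND priority = 4 → 4
order_id=90: amount >= 461 OR channel = 'phone' → -32

-3, -3, -31, -5, -31, -31, -5, -5, -32, 4, -32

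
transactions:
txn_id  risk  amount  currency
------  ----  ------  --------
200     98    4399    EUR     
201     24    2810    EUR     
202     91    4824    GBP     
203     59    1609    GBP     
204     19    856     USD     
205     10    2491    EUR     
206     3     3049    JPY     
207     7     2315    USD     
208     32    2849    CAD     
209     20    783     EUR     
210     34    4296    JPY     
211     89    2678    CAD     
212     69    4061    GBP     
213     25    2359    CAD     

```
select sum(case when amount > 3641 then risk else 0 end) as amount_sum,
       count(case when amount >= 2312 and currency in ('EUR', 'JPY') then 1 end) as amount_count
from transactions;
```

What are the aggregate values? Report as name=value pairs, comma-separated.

[amount_sum: amount > 3641]
txn_id=200: ✓ → 98
txn_id=201: ✗
txn_id=202: ✓ → 91
txn_id=203: ✗
txn_id=204: ✗
txn_id=205: ✗
txn_id=206: ✗
txn_id=207: ✗
txn_id=208: ✗
txn_id=209: ✗
txn_id=210: ✓ → 34
txn_id=211: ✗
txn_id=212: ✓ → 69
txn_id=213: ✗
amount_sum = 98 + 91 + 34 + 69 = 292
—
[amount_count: amount >= 2312 and currency in ('EUR', 'JPY')]
txn_id=200: ✓ → 1
txn_id=201: ✓ → 1
txn_id=202: ✗
txn_id=203: ✗
txn_id=204: ✗
txn_id=205: ✓ → 1
txn_id=206: ✓ → 1
txn_id=207: ✗
txn_id=208: ✗
txn_id=209: ✗
txn_id=210: ✓ → 1
txn_id=211: ✗
txn_id=212: ✗
txn_id=213: ✗
amount_count = COUNT(1, 1, 1, 1, 1) = 5

amount_sum=292, amount_count=5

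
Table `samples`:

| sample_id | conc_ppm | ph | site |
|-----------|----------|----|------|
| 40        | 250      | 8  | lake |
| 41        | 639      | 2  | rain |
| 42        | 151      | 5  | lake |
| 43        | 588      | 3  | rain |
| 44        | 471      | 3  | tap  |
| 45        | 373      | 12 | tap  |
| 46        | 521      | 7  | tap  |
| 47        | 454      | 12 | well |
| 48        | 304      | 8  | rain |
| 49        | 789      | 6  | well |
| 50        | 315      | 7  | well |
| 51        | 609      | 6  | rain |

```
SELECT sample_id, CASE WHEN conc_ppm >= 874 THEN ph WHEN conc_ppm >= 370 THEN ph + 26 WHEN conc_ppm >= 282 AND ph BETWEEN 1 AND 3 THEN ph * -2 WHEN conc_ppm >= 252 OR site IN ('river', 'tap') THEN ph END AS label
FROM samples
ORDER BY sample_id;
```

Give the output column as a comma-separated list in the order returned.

sample_id=40: (no match → NULL) → NULL
sample_id=41: conc_ppm >= 370 → 28
sample_id=42: (no match → NULL) → NULL
sample_id=43: conc_ppm >= 370 → 29
sample_id=44: conc_ppm >= 370 → 29
sample_id=45: conc_ppm >= 370 → 38
sample_id=46: conc_ppm >= 370 → 33
sample_id=47: conc_ppm >= 370 → 38
sample_id=48: conc_ppm >= 252 OR site IN ('river', 'tap') → 8
sample_id=49: conc_ppm >= 370 → 32
sample_id=50: conc_ppm >= 252 OR site IN ('river', 'tap') → 7
sample_id=51: conc_ppm >= 370 → 32

NULL, 28, NULL, 29, 29, 38, 33, 38, 8, 32, 7, 32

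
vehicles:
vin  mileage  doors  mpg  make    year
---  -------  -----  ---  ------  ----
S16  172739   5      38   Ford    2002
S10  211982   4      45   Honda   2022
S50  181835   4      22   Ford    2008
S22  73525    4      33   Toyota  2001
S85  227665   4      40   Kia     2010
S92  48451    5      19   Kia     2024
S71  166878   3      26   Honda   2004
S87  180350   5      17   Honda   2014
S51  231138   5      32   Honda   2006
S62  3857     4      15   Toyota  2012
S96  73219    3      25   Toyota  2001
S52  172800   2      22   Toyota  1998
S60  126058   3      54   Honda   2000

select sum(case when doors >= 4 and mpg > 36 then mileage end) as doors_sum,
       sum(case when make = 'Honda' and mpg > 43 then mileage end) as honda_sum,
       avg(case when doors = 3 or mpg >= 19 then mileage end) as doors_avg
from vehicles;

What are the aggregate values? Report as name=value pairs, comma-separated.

[doors_sum: doors >= 4 and mpg > 36]
vin=S16: ✓ → 172739
vin=S10: ✓ → 211982
vin=S50: ✗
vin=S22: ✗
vin=S85: ✓ → 227665
vin=S92: ✗
vin=S71: ✗
vin=S87: ✗
vin=S51: ✗
vin=S62: ✗
vin=S96: ✗
vin=S52: ✗
vin=S60: ✗
doors_sum = 172739 + 211982 + 227665 = 612386
—
[honda_sum: make = 'Honda' and mpg > 43]
vin=S16: ✗
vin=S10: ✓ → 211982
vin=S50: ✗
vin=S22: ✗
vin=S85: ✗
vin=S92: ✗
vin=S71: ✗
vin=S87: ✗
vin=S51: ✗
vin=S62: ✗
vin=S96: ✗
vin=S52: ✗
vin=S60: ✓ → 126058
honda_sum = 211982 + 126058 = 338040
—
[doors_avg: doors = 3 or mpg >= 19]
vin=S16: ✓ → 172739
vin=S10: ✓ → 211982
vin=S50: ✓ → 181835
vin=S22: ✓ → 73525
vin=S85: ✓ → 227665
vin=S92: ✓ → 48451
vin=S71: ✓ → 166878
vin=S87: ✗
vin=S51: ✓ → 231138
vin=S62: ✗
vin=S96: ✓ → 73219
vin=S52: ✓ → 172800
vin=S60: ✓ → 126058
doors_avg = (172739 + 211982 + 181835 + 73525 + 227665 + 48451 + 166878 + 231138 + 73219 + 172800 + 126058) / 11 = 153299.0909090909

doors_sum=612386, honda_sum=338040, doors_avg=153299.0909090909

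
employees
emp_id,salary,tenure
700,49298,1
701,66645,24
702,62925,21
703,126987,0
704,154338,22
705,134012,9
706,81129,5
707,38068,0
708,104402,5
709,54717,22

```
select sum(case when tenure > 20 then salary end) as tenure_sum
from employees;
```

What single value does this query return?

338625

emp_id=700: ✗
emp_id=701: ✓ → 66645
emp_id=702: ✓ → 62925
emp_id=703: ✗
emp_id=704: ✓ → 154338
emp_id=705: ✗
emp_id=706: ✗
emp_id=707: ✗
emp_id=708: ✗
emp_id=709: ✓ → 54717
tenure_sum = 66645 + 62925 + 154338 + 54717 = 338625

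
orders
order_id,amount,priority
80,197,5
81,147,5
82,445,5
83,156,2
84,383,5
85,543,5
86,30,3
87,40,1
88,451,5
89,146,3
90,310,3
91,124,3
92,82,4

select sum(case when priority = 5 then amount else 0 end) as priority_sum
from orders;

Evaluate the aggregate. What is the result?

order_id=80: ✓ → 197
order_id=81: ✓ → 147
order_id=82: ✓ → 445
order_id=83: ✗
order_id=84: ✓ → 383
order_id=85: ✓ → 543
order_id=86: ✗
order_id=87: ✗
order_id=88: ✓ → 451
order_id=89: ✗
order_id=90: ✗
order_id=91: ✗
order_id=92: ✗
priority_sum = 197 + 147 + 445 + 383 + 543 + 451 = 2166

2166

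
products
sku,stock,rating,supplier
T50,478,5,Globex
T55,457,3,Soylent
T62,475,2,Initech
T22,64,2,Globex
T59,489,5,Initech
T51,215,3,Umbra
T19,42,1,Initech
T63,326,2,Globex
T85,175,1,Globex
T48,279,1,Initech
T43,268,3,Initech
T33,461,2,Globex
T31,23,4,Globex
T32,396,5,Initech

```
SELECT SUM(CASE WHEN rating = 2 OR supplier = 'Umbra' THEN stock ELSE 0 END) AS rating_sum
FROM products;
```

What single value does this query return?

1541

sku=T50: ✗
sku=T55: ✗
sku=T62: ✓ → 475
sku=T22: ✓ → 64
sku=T59: ✗
sku=T51: ✓ → 215
sku=T19: ✗
sku=T63: ✓ → 326
sku=T85: ✗
sku=T48: ✗
sku=T43: ✗
sku=T33: ✓ → 461
sku=T31: ✗
sku=T32: ✗
rating_sum = 475 + 64 + 215 + 326 + 461 = 1541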